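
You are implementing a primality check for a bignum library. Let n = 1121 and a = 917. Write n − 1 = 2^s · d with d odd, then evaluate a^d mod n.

61

n − 1 = 1120 = 2^5 · 35, so s = 5 and d = 35.
Repeated squaring mod 1121: 917^1 ≡ 917, 917^2 ≡ 139, 917^4 ≡ 264, 917^8 ≡ 194, 917^16 ≡ 643, 917^32 ≡ 921.
35 = 32 + 2 + 1, so 917^35 ≡ 921·139·917 ≡ 61 (mod 1121).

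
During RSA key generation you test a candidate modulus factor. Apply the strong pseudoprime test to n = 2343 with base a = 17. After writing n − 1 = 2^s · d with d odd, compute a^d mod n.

17

n − 1 = 2342 = 2^1 · 1171, so s = 1 and d = 1171.
17^1171 mod 2343 = 17.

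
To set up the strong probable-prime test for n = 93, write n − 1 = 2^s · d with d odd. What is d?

Halving: 92 → 46 → 23; 23 is odd.
So 92 = 2^2 · 23.

23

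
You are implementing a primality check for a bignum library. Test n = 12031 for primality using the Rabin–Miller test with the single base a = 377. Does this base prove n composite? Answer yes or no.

n − 1 = 12030 = 2^1 · 6015, so s = 1 and d = 6015.
x_0 = 377^6015 mod 12031 = 9551.
x_0 ∉ {1, 12030} and s = 1, so 377 is a Miller–Rabin witness and 12031 is composite.

yes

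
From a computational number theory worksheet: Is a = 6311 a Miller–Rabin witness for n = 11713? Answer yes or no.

yes

n − 1 = 11712 = 2^6 · 183, so s = 6 and d = 183.
x_0 = 6311^183 mod 11713 = 1594.
x_0 is neither 1 nor 11712, so continue squaring.
x_1 = 1594^2 mod 11713 = 10828.
x_2 = 10828^2 mod 11713 = 10167.
x_3 = 10167^2 mod 11713 = 664.
x_4 = 664^2 mod 11713 = 7515.
x_5 = 7515^2 mod 11713 = 6852.
Reached i = s−1 = 5 without hitting −1: 6311 is a Miller–Rabin witness and 11713 is composite.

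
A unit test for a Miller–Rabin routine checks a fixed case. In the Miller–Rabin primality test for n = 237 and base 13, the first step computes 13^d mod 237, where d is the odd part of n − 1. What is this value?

n − 1 = 236 = 2^2 · 59, so s = 2 and d = 59.
Repeated squaring mod 237: 13^1 ≡ 13, 13^2 ≡ 169, 13^4 ≡ 121, 13^8 ≡ 184, 13^16 ≡ 202, 13^32 ≡ 40.
59 = 32 + 16 + 8 + 2 + 1, so 13^59 ≡ 40·202·184·169·13 ≡ 31 (mod 237).

31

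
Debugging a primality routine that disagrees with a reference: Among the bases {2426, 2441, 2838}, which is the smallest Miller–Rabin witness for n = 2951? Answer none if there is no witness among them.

2426

n − 1 = 2950 = 2^1 · 1475, so s = 1 and d = 1475.
Base 2426: x_0 = 2426^1475 mod 2951 = 824. x_0 ∉ {1, 2950} and s = 1, so 2426 is a Miller–Rabin witness and 2951 is composite.
Base 2441: x_0 = 2441^1475 mod 2951 = 368. x_0 ∉ {1, 2950} and s = 1, so 2441 is a Miller–Rabin witness and 2951 is composite.
Base 2838: x_0 = 2838^1475 mod 2951 = 1401. x_0 ∉ {1, 2950} and s = 1, so 2838 is a Miller–Rabin witness and 2951 is composite.
The smallest witness among the given bases is 2426.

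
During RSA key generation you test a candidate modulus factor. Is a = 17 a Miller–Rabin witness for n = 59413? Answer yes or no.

n − 1 = 59412 = 2^2 · 14853, so s = 2 and d = 14853.
x_0 = 17^14853 mod 59413 = 54066.
x_0 is neither 1 nor 59412, so continue squaring.
x_1 = 54066^2 mod 59413 = 12756.
Reached i = s−1 = 1 without hitting −1: 17 is a Miller–Rabin witness and 59413 is composite.

yes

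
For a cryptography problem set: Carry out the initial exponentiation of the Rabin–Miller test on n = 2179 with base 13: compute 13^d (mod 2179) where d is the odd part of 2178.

n − 1 = 2178 = 2^1 · 1089, so s = 1 and d = 1089.
13^1089 mod 2179 = 2178.

2178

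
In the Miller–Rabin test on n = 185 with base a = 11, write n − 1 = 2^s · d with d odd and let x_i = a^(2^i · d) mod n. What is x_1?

26

n − 1 = 184 = 2^3 · 23, so s = 3 and d = 23.
x_0 = 11^23 mod 185 = 101.
x_1 = 101^2 mod 185 = 26.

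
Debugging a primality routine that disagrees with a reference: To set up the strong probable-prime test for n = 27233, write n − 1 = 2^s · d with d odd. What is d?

Halving: 27232 → 13616 → 6808 → 3404 → 1702 → 851; 851 is odd.
So 27232 = 2^5 · 851.

851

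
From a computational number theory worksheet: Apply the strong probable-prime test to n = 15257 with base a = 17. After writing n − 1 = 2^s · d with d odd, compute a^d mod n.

8863

n − 1 = 15256 = 2^3 · 1907, so s = 3 and d = 1907.
17^1907 mod 15257 = 8863.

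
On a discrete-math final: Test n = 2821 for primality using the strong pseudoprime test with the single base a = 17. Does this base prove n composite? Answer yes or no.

no

n − 1 = 2820 = 2^2 · 705, so s = 2 and d = 705.
x_0 = 17^705 mod 2821 = 2820.
x_0 = 2820 ≡ −1, so 17 is not a witness.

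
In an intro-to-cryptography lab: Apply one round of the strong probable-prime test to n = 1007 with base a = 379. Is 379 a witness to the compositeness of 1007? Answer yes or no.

n − 1 = 1006 = 2^1 · 503, so s = 1 and d = 503.
By repeated squaring, 379^503 ≡ 797 (mod 1007).
x_0 = 379^503 mod 1007 = 797.
x_0 ∉ {1, 1006} and s = 1, so 379 is a Miller–Rabin witness and 1007 is composite.

yes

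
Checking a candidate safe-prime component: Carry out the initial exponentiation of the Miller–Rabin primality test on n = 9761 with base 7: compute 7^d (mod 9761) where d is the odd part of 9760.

1069

n − 1 = 9760 = 2^5 · 305, so s = 5 and d = 305.
7^305 mod 9761 = 1069.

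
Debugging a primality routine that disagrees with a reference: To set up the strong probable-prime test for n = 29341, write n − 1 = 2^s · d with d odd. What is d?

Halving: 29340 → 14670 → 7335; 7335 is odd.
So 29340 = 2^2 · 7335.

7335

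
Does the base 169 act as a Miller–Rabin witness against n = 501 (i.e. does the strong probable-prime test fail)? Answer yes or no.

yes

n − 1 = 500 = 2^2 · 125, so s = 2 and d = 125.
x_0 = 169^125 mod 501 = 154.
x_0 is neither 1 nor 500, so continue squaring.
x_1 = 154^2 mod 501 = 169.
Reached i = s−1 = 1 without hitting −1: 169 is a Miller–Rabin witness and 501 is composite.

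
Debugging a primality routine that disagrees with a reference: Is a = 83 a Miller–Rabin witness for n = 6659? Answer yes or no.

no

n − 1 = 6658 = 2^1 · 3329, so s = 1 and d = 3329.
x_0 = 83^3329 mod 6659 = 1.
x_0 = 1, so 83 is not a witness.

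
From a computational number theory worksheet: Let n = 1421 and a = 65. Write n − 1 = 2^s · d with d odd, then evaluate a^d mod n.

1234

n − 1 = 1420 = 2^2 · 355, so s = 2 and d = 355.
Repeated squaring mod 1421: 65^1 ≡ 65, 65^2 ≡ 1383, 65^4 ≡ 23, 65^8 ≡ 529, 65^16 ≡ 1325, 65^32 ≡ 690, 65^64 ≡ 65, 65^128 ≡ 1383, 65^256 ≡ 23.
355 = 256 + 64 + 32 + 2 + 1, so 65^355 ≡ 23·65·690·1383·65 ≡ 1234 (mod 1421).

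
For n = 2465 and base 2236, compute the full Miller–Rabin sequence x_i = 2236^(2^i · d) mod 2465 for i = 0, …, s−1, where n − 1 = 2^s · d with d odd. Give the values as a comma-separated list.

n − 1 = 2464 = 2^5 · 77, so s = 5 and d = 77.
x_0 = 2236^77 mod 2465 = 1351.
x_1 = 1351^2 mod 2465 = 1101.
x_2 = 1101^2 mod 2465 = 1886.
x_3 = 1886^2 mod 2465 = 1.
x_4 = 1^2 mod 2465 = 1.

1351, 1101, 1886, 1, 1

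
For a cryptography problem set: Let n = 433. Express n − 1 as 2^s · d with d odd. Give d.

Halving: 432 → 216 → 108 → 54 → 27; 27 is odd.
So 432 = 2^4 · 27.

27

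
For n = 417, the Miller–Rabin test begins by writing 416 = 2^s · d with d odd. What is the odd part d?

Halving: 416 → 208 → 104 → 52 → 26 → 13; 13 is odd.
So 416 = 2^5 · 13.

13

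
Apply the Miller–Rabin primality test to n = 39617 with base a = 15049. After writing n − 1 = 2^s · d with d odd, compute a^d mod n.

n − 1 = 39616 = 2^6 · 619, so s = 6 and d = 619.
By repeated squaring, 15049^619 ≡ 26753 (mod 39617).

26753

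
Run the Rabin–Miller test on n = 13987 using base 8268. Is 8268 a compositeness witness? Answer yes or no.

no

n − 1 = 13986 = 2^1 · 6993, so s = 1 and d = 6993.
x_0 = 8268^6993 mod 13987 = 1.
x_0 = 1, so 8268 is not a witness.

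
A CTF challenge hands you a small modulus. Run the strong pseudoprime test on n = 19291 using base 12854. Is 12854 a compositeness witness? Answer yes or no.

n − 1 = 19290 = 2^1 · 9645, so s = 1 and d = 9645.
x_0 = 12854^9645 mod 19291 = 448.
x_0 ∉ {1, 19290} and s = 1, so 12854 is a Miller–Rabin witness and 19291 is composite.

yes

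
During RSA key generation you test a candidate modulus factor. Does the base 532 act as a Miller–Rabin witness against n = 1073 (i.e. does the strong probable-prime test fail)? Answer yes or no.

yes

n − 1 = 1072 = 2^4 · 67, so s = 4 and d = 67.
Repeated squaring mod 1073: 532^1 ≡ 532, 532^2 ≡ 825, 532^4 ≡ 343, 532^8 ≡ 692, 532^16 ≡ 306, 532^32 ≡ 285, 532^64 ≡ 750.
67 = 64 + 2 + 1, so 532^67 ≡ 750·825·532 ≡ 60 (mod 1073).
x_0 = 532^67 mod 1073 = 60.
x_0 is neither 1 nor 1072, so continue squaring.
x_1 = 60^2 mod 1073 = 381.
x_2 = 381^2 mod 1073 = 306.
x_3 = 306^2 mod 1073 = 285.
Reached i = s−1 = 3 without hitting −1: 532 is a Miller–Rabin witness and 1073 is composite.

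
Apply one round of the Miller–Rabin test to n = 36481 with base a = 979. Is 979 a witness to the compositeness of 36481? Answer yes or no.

n − 1 = 36480 = 2^7 · 285, so s = 7 and d = 285.
x_0 = 979^285 mod 36481 = 1.
x_0 = 1, so 979 is not a witness.

no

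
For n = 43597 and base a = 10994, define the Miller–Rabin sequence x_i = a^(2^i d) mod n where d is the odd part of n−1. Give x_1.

43596

n − 1 = 43596 = 2^2 · 10899, so s = 2 and d = 10899.
By repeated squaring, 10994^10899 ≡ 20099 (mod 43597).
x_0 = 20099.
x_1 = 20099^2 mod 43597 = 43596.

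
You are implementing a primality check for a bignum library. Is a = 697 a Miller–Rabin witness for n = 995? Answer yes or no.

n − 1 = 994 = 2^1 · 497, so s = 1 and d = 497.
x_0 = 697^497 mod 995 = 647.
x_0 ∉ {1, 994} and s = 1, so 697 is a Miller–Rabin witness and 995 is composite.

yes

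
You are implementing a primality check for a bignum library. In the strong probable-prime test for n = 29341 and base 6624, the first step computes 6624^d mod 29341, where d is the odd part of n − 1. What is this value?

n − 1 = 29340 = 2^2 · 7335, so s = 2 and d = 7335.
Repeated squaring mod 29341: 6624^1 ≡ 6624, 6624^2 ≡ 12581, 6624^4 ≡ 16207, 6624^8 ≡ 6217, 6624^16 ≡ 8992, 6624^32 ≡ 21609, 6624^64 ≡ 16207, 6624^128 ≡ 6217, 6624^256 ≡ 8992, 6624^512 ≡ 21609, 6624^1024 ≡ 16207, 6624^2048 ≡ 6217, 6624^4096 ≡ 8992.
7335 = 4096 + 2048 + 1024 + 128 + 32 + 4 + 2 + 1, so 6624^7335 ≡ 8992·6217·16207·6217·21609·16207·12581·6624 ≡ 20129 (mod 29341).

20129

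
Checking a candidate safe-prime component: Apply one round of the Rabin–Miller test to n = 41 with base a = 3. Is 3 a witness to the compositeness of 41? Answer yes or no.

no

n − 1 = 40 = 2^3 · 5, so s = 3 and d = 5.
Repeated squaring mod 41: 3^1 ≡ 3, 3^2 ≡ 9, 3^4 ≡ 40.
5 = 4 + 1, so 3^5 ≡ 40·3 ≡ 38 (mod 41).
x_0 = 3^5 mod 41 = 38.
x_0 is neither 1 nor 40, so continue squaring.
x_1 = 38^2 mod 41 = 9.
x_2 = 9^2 mod 41 = 40.
x_2 ≡ −1, so 3 is not a witness.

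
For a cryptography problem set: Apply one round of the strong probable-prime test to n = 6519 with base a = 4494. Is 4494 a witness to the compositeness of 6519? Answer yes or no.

yes

n − 1 = 6518 = 2^1 · 3259, so s = 1 and d = 3259.
x_0 = 4494^3259 mod 6519 = 3918.
x_0 ∉ {1, 6518} and s = 1, so 4494 is a Miller–Rabin witness and 6519 is composite.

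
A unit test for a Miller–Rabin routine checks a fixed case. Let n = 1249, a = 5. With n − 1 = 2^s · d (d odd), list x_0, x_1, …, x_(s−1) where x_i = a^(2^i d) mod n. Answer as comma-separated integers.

n − 1 = 1248 = 2^5 · 39, so s = 5 and d = 39.
x_0 = 5^39 mod 1249 = 554.
x_1 = 554^2 mod 1249 = 911.
x_2 = 911^2 mod 1249 = 585.
x_3 = 585^2 mod 1249 = 1248.
x_4 = 1248^2 mod 1249 = 1.

554, 911, 585, 1248, 1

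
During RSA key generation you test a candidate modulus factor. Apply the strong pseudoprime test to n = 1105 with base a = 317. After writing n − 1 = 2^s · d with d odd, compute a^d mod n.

707

n − 1 = 1104 = 2^4 · 69, so s = 4 and d = 69.
Repeated squaring mod 1105: 317^1 ≡ 317, 317^2 ≡ 1039, 317^4 ≡ 1041, 317^8 ≡ 781, 317^16 ≡ 1, 317^32 ≡ 1, 317^64 ≡ 1.
69 = 64 + 4 + 1, so 317^69 ≡ 1·1041·317 ≡ 707 (mod 1105).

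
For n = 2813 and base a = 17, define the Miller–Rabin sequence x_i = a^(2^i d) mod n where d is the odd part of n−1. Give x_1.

1971

n − 1 = 2812 = 2^2 · 703, so s = 2 and d = 703.
Repeated squaring mod 2813: 17^1 ≡ 17, 17^2 ≡ 289, 17^4 ≡ 1944, 17^8 ≡ 1277, 17^16 ≡ 2002, 17^32 ≡ 2292, 17^64 ≡ 1393, 17^128 ≡ 2292, 17^256 ≡ 1393, 17^512 ≡ 2292.
703 = 512 + 128 + 32 + 16 + 8 + 4 + 2 + 1, so 17^703 ≡ 2292·2292·2292·2002·1277·1944·289·17 ≡ 1955 (mod 2813).
x_0 = 1955.
x_1 = 1955^2 mod 2813 = 1971.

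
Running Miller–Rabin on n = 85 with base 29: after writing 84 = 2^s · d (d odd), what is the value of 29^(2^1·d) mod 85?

n − 1 = 84 = 2^2 · 21, so s = 2 and d = 21.
x_0 = 29^21 mod 85 = 54.
x_1 = 54^2 mod 85 = 26.

26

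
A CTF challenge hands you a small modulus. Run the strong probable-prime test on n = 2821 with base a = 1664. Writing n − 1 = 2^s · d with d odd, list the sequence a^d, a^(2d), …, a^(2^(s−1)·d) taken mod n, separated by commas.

n − 1 = 2820 = 2^2 · 705, so s = 2 and d = 705.
x_0 = 1664^705 mod 2821 = 650.
x_1 = 650^2 mod 2821 = 2171.

650, 2171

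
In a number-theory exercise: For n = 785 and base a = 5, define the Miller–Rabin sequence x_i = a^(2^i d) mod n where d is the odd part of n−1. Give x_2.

n − 1 = 784 = 2^4 · 49, so s = 4 and d = 49.
x_0 = 5^49 mod 785 = 765.
x_1 = 765^2 mod 785 = 400.
x_2 = 400^2 mod 785 = 645.

645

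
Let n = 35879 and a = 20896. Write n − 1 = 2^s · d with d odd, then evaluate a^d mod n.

1

n − 1 = 35878 = 2^1 · 17939, so s = 1 and d = 17939.
20896^17939 mod 35879 = 1.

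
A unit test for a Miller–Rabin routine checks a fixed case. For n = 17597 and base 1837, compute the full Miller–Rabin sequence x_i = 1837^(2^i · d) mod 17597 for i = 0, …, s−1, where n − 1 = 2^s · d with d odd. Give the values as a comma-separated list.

12892, 17596

n − 1 = 17596 = 2^2 · 4399, so s = 2 and d = 4399.
x_0 = 1837^4399 mod 17597 = 12892.
x_1 = 12892^2 mod 17597 = 17596.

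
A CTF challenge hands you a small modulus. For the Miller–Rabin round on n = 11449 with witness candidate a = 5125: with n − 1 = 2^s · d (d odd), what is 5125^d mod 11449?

1925

n − 1 = 11448 = 2^3 · 1431, so s = 3 and d = 1431.
Repeated squaring mod 11449: 5125^1 ≡ 5125, 5125^2 ≡ 1619, 5125^4 ≡ 10789, 5125^8 ≡ 538, 5125^16 ≡ 3219, 5125^32 ≡ 616, 5125^64 ≡ 1639, 5125^128 ≡ 7255, 5125^256 ≡ 3972, 5125^512 ≡ 62, 5125^1024 ≡ 3844.
1431 = 1024 + 256 + 128 + 16 + 4 + 2 + 1, so 5125^1431 ≡ 3844·3972·7255·3219·10789·1619·5125 ≡ 1925 (mod 11449).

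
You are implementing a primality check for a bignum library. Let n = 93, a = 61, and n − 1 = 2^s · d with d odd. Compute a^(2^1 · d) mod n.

1

n − 1 = 92 = 2^2 · 23, so s = 2 and d = 23.
Repeated squaring mod 93: 61^1 ≡ 61, 61^2 ≡ 1, 61^4 ≡ 1, 61^8 ≡ 1, 61^16 ≡ 1.
23 = 16 + 4 + 2 + 1, so 61^23 ≡ 1·1·1·61 ≡ 61 (mod 93).
x_0 = 61.
x_1 = 61^2 mod 93 = 1.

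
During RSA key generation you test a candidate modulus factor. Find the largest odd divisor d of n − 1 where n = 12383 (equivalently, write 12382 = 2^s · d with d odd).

Halving: 12382 → 6191; 6191 is odd.
So 12382 = 2^1 · 6191.

6191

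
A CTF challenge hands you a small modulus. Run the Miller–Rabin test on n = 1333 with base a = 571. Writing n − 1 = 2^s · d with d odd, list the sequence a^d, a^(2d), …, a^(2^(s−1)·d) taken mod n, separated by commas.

n − 1 = 1332 = 2^2 · 333, so s = 2 and d = 333.
x_0 = 571^333 mod 1333 = 27.
x_1 = 27^2 mod 1333 = 729.

27, 729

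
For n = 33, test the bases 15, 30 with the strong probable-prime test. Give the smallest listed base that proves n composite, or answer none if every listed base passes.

n − 1 = 32 = 2^5 · 1, so s = 5 and d = 1.
Base 15: x_0 = 15^1 mod 33 = 15. x_0 is neither 1 nor 32, so continue squaring. x_1 = 15^2 mod 33 = 27. x_2 = 27^2 mod 33 = 3. x_3 = 3^2 mod 33 = 9. x_4 = 9^2 mod 33 = 15. Reached i = s−1 = 4 without hitting −1: 15 is a Miller–Rabin witness and 33 is composite.
Base 30: x_0 = 30^1 mod 33 = 30. x_0 is neither 1 nor 32, so continue squaring. x_1 = 30^2 mod 33 = 9. x_2 = 9^2 mod 33 = 15. x_3 = 15^2 mod 33 = 27. x_4 = 27^2 mod 33 = 3. Reached i = s−1 = 4 without hitting −1: 30 is a Miller–Rabin witness and 33 is composite.
The smallest witness among the given bases is 15.

15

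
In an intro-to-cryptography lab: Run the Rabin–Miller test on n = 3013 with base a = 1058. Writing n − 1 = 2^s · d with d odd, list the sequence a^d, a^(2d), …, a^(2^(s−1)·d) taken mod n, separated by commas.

2875, 966

n − 1 = 3012 = 2^2 · 753, so s = 2 and d = 753.
x_0 = 1058^753 mod 3013 = 2875.
x_1 = 2875^2 mod 3013 = 966.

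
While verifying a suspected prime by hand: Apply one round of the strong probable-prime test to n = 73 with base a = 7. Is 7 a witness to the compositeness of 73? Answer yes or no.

no

n − 1 = 72 = 2^3 · 9, so s = 3 and d = 9.
Repeated squaring mod 73: 7^1 ≡ 7, 7^2 ≡ 49, 7^4 ≡ 65, 7^8 ≡ 64.
9 = 8 + 1, so 7^9 ≡ 64·7 ≡ 10 (mod 73).
x_0 = 7^9 mod 73 = 10.
x_0 is neither 1 nor 72, so continue squaring.
x_1 = 10^2 mod 73 = 27.
x_2 = 27^2 mod 73 = 72.
x_2 ≡ −1, so 7 is not a witness.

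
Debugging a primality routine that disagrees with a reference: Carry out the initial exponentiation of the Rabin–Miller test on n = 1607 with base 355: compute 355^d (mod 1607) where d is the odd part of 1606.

1

n − 1 = 1606 = 2^1 · 803, so s = 1 and d = 803.
By repeated squaring, 355^803 ≡ 1 (mod 1607).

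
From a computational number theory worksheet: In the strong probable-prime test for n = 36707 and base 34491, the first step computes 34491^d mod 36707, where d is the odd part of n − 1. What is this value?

13086

n − 1 = 36706 = 2^1 · 18353, so s = 1 and d = 18353.
Repeated squaring mod 36707: 34491^1 ≡ 34491, 34491^2 ≡ 28625, 34491^4 ≡ 16971, 34491^8 ≡ 11719, 34491^16 ≡ 14074, 34491^32 ≡ 6504, 34491^64 ≡ 15552, 34491^128 ≡ 2281, 34491^256 ≡ 27274, 34491^512 ≡ 3721, 34491^1024 ≡ 7302, 34491^2048 ≡ 20640, 34491^4096 ≡ 24865, 34491^8192 ≡ 12224, 34491^16384 ≡ 28686.
18353 = 16384 + 1024 + 512 + 256 + 128 + 32 + 16 + 1, so 34491^18353 ≡ 28686·7302·3721·27274·2281·6504·14074·34491 ≡ 13086 (mod 36707).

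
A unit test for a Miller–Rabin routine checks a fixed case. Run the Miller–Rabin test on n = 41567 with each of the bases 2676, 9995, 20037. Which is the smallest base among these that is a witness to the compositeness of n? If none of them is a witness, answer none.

2676

n − 1 = 41566 = 2^1 · 20783, so s = 1 and d = 20783.
Base 2676: x_0 = 2676^20783 mod 41567 = 27009. x_0 ∉ {1, 41566} and s = 1, so 2676 is a Miller–Rabin witness and 41567 is composite.
Base 9995: x_0 = 9995^20783 mod 41567 = 38632. x_0 ∉ {1, 41566} and s = 1, so 9995 is a Miller–Rabin witness and 41567 is composite.
Base 20037: x_0 = 20037^20783 mod 41567 = 20311. x_0 ∉ {1, 41566} and s = 1, so 20037 is a Miller–Rabin witness and 41567 is composite.
The smallest witness among the given bases is 2676.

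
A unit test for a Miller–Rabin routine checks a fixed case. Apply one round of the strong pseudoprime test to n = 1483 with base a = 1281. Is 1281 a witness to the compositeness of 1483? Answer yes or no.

n − 1 = 1482 = 2^1 · 741, so s = 1 and d = 741.
x_0 = 1281^741 mod 1483 = 1482.
x_0 = 1482 ≡ −1, so 1281 is not a witness.

no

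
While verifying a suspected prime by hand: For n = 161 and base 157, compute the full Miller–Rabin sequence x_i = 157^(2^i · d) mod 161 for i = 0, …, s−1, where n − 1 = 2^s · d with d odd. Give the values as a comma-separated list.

103, 144, 128, 123, 156

n − 1 = 160 = 2^5 · 5, so s = 5 and d = 5.
x_0 = 157^5 mod 161 = 103.
x_1 = 103^2 mod 161 = 144.
x_2 = 144^2 mod 161 = 128.
x_3 = 128^2 mod 161 = 123.
x_4 = 123^2 mod 161 = 156.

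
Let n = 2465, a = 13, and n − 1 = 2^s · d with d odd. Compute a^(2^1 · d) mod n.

n − 1 = 2464 = 2^5 · 77, so s = 5 and d = 77.
By repeated squaring, 13^77 ≡ 608 (mod 2465).
x_0 = 608.
x_1 = 608^2 mod 2465 = 2379.

2379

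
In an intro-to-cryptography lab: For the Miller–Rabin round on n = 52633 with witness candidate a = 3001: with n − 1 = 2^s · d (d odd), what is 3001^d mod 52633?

37596

n − 1 = 52632 = 2^3 · 6579, so s = 3 and d = 6579.
Repeated squaring mod 52633: 3001^1 ≡ 3001, 3001^2 ≡ 5758, 3001^4 ≡ 48407, 3001^8 ≡ 16489, 3001^16 ≡ 37676, 3001^32 ≡ 21599, 3001^64 ≡ 30522, 3001^128 ≡ 41017, 3001^256 ≡ 33077, 3001^512 ≡ 5758, 3001^1024 ≡ 48407, 3001^2048 ≡ 16489, 3001^4096 ≡ 37676.
6579 = 4096 + 2048 + 256 + 128 + 32 + 16 + 2 + 1, so 3001^6579 ≡ 37676·16489·33077·41017·21599·37676·5758·3001 ≡ 37596 (mod 52633).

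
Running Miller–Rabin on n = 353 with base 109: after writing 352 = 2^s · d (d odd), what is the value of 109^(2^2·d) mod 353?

352

n − 1 = 352 = 2^5 · 11, so s = 5 and d = 11.
x_0 = 109^11 mod 353 = 283.
x_1 = 283^2 mod 353 = 311.
x_2 = 311^2 mod 353 = 352.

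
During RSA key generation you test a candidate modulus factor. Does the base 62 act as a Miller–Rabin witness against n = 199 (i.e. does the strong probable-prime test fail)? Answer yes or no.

no

n − 1 = 198 = 2^1 · 99, so s = 1 and d = 99.
x_0 = 62^99 mod 199 = 1.
x_0 = 1, so 62 is not a witness.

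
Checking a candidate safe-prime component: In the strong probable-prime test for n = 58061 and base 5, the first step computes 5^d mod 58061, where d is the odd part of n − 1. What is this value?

58060

n − 1 = 58060 = 2^2 · 14515, so s = 2 and d = 14515.
5^14515 mod 58061 = 58060.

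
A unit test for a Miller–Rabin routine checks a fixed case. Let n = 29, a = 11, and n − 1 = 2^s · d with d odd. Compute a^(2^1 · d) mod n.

28

n − 1 = 28 = 2^2 · 7, so s = 2 and d = 7.
x_0 = 11^7 mod 29 = 12.
x_1 = 12^2 mod 29 = 28.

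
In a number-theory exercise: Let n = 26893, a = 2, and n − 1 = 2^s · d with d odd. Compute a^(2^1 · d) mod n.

26892

n − 1 = 26892 = 2^2 · 6723, so s = 2 and d = 6723.
By repeated squaring, 2^6723 ≡ 25408 (mod 26893).
x_0 = 25408.
x_1 = 25408^2 mod 26893 = 26892.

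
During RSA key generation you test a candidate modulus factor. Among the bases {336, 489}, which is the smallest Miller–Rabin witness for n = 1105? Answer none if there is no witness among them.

n − 1 = 1104 = 2^4 · 69, so s = 4 and d = 69.
Base 336: x_0 = 336^69 mod 1105 = 931. x_0 is neither 1 nor 1104, so continue squaring. x_1 = 931^2 mod 1105 = 441. x_2 = 441^2 mod 1105 = 1. x_2 = 1 but x_1 ≠ ±1, a nontrivial square root of 1 — 336 is a witness and 1105 is composite.
Base 489: x_0 = 489^69 mod 1105 = 489. x_0 is neither 1 nor 1104, so continue squaring. x_1 = 489^2 mod 1105 = 441. x_2 = 441^2 mod 1105 = 1. x_2 = 1 but x_1 ≠ ±1, a nontrivial square root of 1 — 489 is a witness and 1105 is composite.
The smallest witness among the given bases is 336.

336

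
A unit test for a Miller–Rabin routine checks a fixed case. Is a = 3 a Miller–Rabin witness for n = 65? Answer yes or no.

n − 1 = 64 = 2^6 · 1, so s = 6 and d = 1.
x_0 = 3^1 mod 65 = 3.
x_0 is neither 1 nor 64, so continue squaring.
x_1 = 3^2 mod 65 = 9.
x_2 = 9^2 mod 65 = 16.
x_3 = 16^2 mod 65 = 61.
x_4 = 61^2 mod 65 = 16.
x_5 = 16^2 mod 65 = 61.
Reached i = s−1 = 5 without hitting −1: 3 is a Miller–Rabin witness and 65 is composite.

yes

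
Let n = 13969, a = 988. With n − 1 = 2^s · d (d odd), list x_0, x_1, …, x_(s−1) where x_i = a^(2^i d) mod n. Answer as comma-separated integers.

11366, 644, 9635, 9220

n − 1 = 13968 = 2^4 · 873, so s = 4 and d = 873.
x_0 = 988^873 mod 13969 = 11366.
x_1 = 11366^2 mod 13969 = 644.
x_2 = 644^2 mod 13969 = 9635.
x_3 = 9635^2 mod 13969 = 9220.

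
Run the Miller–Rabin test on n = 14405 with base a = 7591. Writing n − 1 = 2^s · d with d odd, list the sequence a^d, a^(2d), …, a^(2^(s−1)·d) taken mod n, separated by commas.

6696, 8056

n − 1 = 14404 = 2^2 · 3601, so s = 2 and d = 3601.
x_0 = 7591^3601 mod 14405 = 6696.
x_1 = 6696^2 mod 14405 = 8056.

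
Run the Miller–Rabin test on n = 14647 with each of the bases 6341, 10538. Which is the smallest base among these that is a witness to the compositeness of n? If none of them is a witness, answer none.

none

n − 1 = 14646 = 2^1 · 7323, so s = 1 and d = 7323.
Base 6341: x_0 = 6341^7323 mod 14647 = 14646. x_0 = 14646 ≡ −1, so 6341 is not a witness.
Base 10538: x_0 = 10538^7323 mod 14647 = 14646. x_0 = 14646 ≡ −1, so 10538 is not a witness.
No listed base is a witness for 14647.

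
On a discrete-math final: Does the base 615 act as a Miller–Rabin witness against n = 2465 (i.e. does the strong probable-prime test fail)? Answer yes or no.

yes

n − 1 = 2464 = 2^5 · 77, so s = 5 and d = 77.
x_0 = 615^77 mod 2465 = 2290.
x_0 is neither 1 nor 2464, so continue squaring.
x_1 = 2290^2 mod 2465 = 1045.
x_2 = 1045^2 mod 2465 = 30.
x_3 = 30^2 mod 2465 = 900.
x_4 = 900^2 mod 2465 = 1480.
Reached i = s−1 = 4 without hitting −1: 615 is a Miller–Rabin witness and 2465 is composite.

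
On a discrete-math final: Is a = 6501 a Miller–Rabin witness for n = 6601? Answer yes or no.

no

n − 1 = 6600 = 2^3 · 825, so s = 3 and d = 825.
x_0 = 6501^825 mod 6601 = 6600.
x_0 = 6600 ≡ −1, so 6501 is not a witness.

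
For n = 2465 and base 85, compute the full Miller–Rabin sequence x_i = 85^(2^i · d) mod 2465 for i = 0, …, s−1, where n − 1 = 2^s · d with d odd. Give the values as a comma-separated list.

1955, 1275, 1190, 1190, 1190

n − 1 = 2464 = 2^5 · 77, so s = 5 and d = 77.
x_0 = 85^77 mod 2465 = 1955.
x_1 = 1955^2 mod 2465 = 1275.
x_2 = 1275^2 mod 2465 = 1190.
x_3 = 1190^2 mod 2465 = 1190.
x_4 = 1190^2 mod 2465 = 1190.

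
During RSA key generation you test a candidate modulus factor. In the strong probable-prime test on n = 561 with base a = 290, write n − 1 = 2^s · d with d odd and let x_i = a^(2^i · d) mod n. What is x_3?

1

n − 1 = 560 = 2^4 · 35, so s = 4 and d = 35.
x_0 = 290^35 mod 561 = 188.
x_1 = 188^2 mod 561 = 1.
x_2 = 1^2 mod 561 = 1.
x_3 = 1^2 mod 561 = 1.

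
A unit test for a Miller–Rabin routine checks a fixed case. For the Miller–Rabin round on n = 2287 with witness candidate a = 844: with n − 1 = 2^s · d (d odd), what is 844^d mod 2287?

n − 1 = 2286 = 2^1 · 1143, so s = 1 and d = 1143.
844^1143 mod 2287 = 1.

1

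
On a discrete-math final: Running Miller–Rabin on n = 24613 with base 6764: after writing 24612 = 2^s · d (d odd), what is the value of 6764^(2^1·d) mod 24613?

n − 1 = 24612 = 2^2 · 6153, so s = 2 and d = 6153.
x_0 = 6764^6153 mod 24613 = 24116.
x_1 = 24116^2 mod 24613 = 879.

879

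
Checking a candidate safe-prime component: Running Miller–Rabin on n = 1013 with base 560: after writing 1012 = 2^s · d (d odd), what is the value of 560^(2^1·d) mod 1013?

n − 1 = 1012 = 2^2 · 253, so s = 2 and d = 253.
x_0 = 560^253 mod 1013 = 1012.
x_1 = 1012^2 mod 1013 = 1.

1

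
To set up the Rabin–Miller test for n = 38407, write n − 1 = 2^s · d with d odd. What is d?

Halving: 38406 → 19203; 19203 is odd.
So 38406 = 2^1 · 19203.

19203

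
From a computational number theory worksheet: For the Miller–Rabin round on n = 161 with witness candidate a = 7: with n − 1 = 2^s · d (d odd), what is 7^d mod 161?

n − 1 = 160 = 2^5 · 5, so s = 5 and d = 5.
7^5 mod 161 = 63.

63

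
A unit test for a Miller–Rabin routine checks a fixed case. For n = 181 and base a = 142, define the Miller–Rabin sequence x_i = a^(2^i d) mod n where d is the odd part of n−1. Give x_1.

1

n − 1 = 180 = 2^2 · 45, so s = 2 and d = 45.
Repeated squaring mod 181: 142^1 ≡ 142, 142^2 ≡ 73, 142^4 ≡ 80, 142^8 ≡ 65, 142^16 ≡ 62, 142^32 ≡ 43.
45 = 32 + 8 + 4 + 1, so 142^45 ≡ 43·65·80·142 ≡ 180 (mod 181).
x_0 = 180.
x_1 = 180^2 mod 181 = 1.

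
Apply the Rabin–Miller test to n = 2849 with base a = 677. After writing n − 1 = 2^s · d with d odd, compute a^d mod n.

101

n − 1 = 2848 = 2^5 · 89, so s = 5 and d = 89.
677^89 mod 2849 = 101.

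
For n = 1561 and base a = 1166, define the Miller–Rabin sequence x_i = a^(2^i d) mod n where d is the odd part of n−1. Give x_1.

974

n − 1 = 1560 = 2^3 · 195, so s = 3 and d = 195.
Repeated squaring mod 1561: 1166^1 ≡ 1166, 1166^2 ≡ 1486, 1166^4 ≡ 942, 1166^8 ≡ 716, 1166^16 ≡ 648, 1166^32 ≡ 1556, 1166^64 ≡ 25, 1166^128 ≡ 625.
195 = 128 + 64 + 2 + 1, so 1166^195 ≡ 625·25·1486·1166 ≡ 1051 (mod 1561).
x_0 = 1051.
x_1 = 1051^2 mod 1561 = 974.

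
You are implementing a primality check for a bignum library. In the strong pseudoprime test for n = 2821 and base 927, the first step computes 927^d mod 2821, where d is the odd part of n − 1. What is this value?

n − 1 = 2820 = 2^2 · 705, so s = 2 and d = 705.
927^705 mod 2821 = 2729.

2729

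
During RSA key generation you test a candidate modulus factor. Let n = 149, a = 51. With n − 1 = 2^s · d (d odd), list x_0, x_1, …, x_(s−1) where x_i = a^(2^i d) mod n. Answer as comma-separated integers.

n − 1 = 148 = 2^2 · 37, so s = 2 and d = 37.
x_0 = 51^37 mod 149 = 44.
x_1 = 44^2 mod 149 = 148.

44, 148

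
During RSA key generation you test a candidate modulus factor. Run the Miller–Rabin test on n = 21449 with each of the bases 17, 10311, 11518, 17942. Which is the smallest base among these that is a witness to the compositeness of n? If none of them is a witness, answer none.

17

n − 1 = 21448 = 2^3 · 2681, so s = 3 and d = 2681.
Base 17: x_0 = 17^2681 mod 21449 = 1429. x_0 is neither 1 nor 21448, so continue squaring. x_1 = 1429^2 mod 21449 = 4386. x_2 = 4386^2 mod 21449 = 18692. Reached i = s−1 = 2 without hitting −1: 17 is a Miller–Rabin witness and 21449 is composite.
Base 10311: x_0 = 10311^2681 mod 21449 = 855. x_0 is neither 1 nor 21448, so continue squaring. x_1 = 855^2 mod 21449 = 1759. x_2 = 1759^2 mod 21449 = 5425. Reached i = s−1 = 2 without hitting −1: 10311 is a Miller–Rabin witness and 21449 is composite.
Base 11518: x_0 = 11518^2681 mod 21449 = 16947. x_0 is neither 1 nor 21448, so continue squaring. x_1 = 16947^2 mod 21449 = 20148. x_2 = 20148^2 mod 21449 = 19579. Reached i = s−1 = 2 without hitting −1: 11518 is a Miller–Rabin witness and 21449 is composite.
Base 17942: x_0 = 17942^2681 mod 21449 = 3066. x_0 is neither 1 nor 21448, so continue squaring. x_1 = 3066^2 mod 21449 = 5694. x_2 = 5694^2 mod 21449 = 12197. Reached i = s−1 = 2 without hitting −1: 17942 is a Miller–Rabin witness and 21449 is composite.
The smallest witness among the given bases is 17.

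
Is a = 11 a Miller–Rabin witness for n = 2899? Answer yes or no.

n − 1 = 2898 = 2^1 · 1449, so s = 1 and d = 1449.
x_0 = 11^1449 mod 2899 = 1958.
x_0 ∉ {1, 2898} and s = 1, so 11 is a Miller–Rabin witness and 2899 is composite.

yes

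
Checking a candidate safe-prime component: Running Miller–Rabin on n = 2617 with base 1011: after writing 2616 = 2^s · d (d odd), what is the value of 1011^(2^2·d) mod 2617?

1

n − 1 = 2616 = 2^3 · 327, so s = 3 and d = 327.
Repeated squaring mod 2617: 1011^1 ≡ 1011, 1011^2 ≡ 1491, 1011^4 ≡ 1248, 1011^8 ≡ 389, 1011^16 ≡ 2152, 1011^32 ≡ 1631, 1011^64 ≡ 1289, 1011^128 ≡ 2343, 1011^256 ≡ 1800.
327 = 256 + 64 + 4 + 2 + 1, so 1011^327 ≡ 1800·1289·1248·1491·1011 ≡ 2616 (mod 2617).
x_0 = 2616.
x_1 = 2616^2 mod 2617 = 1.
x_2 = 1^2 mod 2617 = 1.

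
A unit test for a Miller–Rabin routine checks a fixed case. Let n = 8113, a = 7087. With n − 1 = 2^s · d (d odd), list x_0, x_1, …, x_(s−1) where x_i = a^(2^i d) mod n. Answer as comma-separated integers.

n − 1 = 8112 = 2^4 · 507, so s = 4 and d = 507.
x_0 = 7087^507 mod 8113 = 5662.
x_1 = 5662^2 mod 8113 = 3781.
x_2 = 3781^2 mod 8113 = 855.
x_3 = 855^2 mod 8113 = 855.

5662, 3781, 855, 855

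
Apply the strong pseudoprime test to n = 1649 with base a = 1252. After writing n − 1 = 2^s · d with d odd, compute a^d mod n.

683

n − 1 = 1648 = 2^4 · 103, so s = 4 and d = 103.
1252^103 mod 1649 = 683.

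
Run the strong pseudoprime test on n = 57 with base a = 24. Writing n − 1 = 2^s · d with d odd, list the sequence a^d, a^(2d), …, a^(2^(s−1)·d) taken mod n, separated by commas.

n − 1 = 56 = 2^3 · 7, so s = 3 and d = 7.
x_0 = 24^7 mod 57 = 54.
x_1 = 54^2 mod 57 = 9.
x_2 = 9^2 mod 57 = 24.

54, 9, 24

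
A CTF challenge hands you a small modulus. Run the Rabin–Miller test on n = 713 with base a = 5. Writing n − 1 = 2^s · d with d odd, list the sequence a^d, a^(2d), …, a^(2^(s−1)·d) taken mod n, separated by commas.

n − 1 = 712 = 2^3 · 89, so s = 3 and d = 89.
x_0 = 5^89 mod 713 = 304.
x_1 = 304^2 mod 713 = 439.
x_2 = 439^2 mod 713 = 211.

304, 439, 211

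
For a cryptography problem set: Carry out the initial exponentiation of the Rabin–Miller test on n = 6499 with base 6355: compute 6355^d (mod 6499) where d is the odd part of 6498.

244

n − 1 = 6498 = 2^1 · 3249, so s = 1 and d = 3249.
6355^3249 mod 6499 = 244.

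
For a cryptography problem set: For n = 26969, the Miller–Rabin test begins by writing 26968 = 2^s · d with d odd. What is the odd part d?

Halving: 26968 → 13484 → 6742 → 3371; 3371 is odd.
So 26968 = 2^3 · 3371.

3371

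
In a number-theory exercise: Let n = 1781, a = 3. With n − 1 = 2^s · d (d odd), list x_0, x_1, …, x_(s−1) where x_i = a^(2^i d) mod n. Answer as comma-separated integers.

n − 1 = 1780 = 2^2 · 445, so s = 2 and d = 445.
x_0 = 3^445 mod 1781 = 1056.
x_1 = 1056^2 mod 1781 = 230.

1056, 230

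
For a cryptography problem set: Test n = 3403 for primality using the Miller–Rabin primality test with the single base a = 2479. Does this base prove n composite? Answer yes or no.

yes

n − 1 = 3402 = 2^1 · 1701, so s = 1 and d = 1701.
x_0 = 2479^1701 mod 3403 = 186.
x_0 ∉ {1, 3402} and s = 1, so 2479 is a Miller–Rabin witness and 3403 is composite.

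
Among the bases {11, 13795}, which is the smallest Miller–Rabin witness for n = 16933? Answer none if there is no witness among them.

11

n − 1 = 16932 = 2^2 · 4233, so s = 2 and d = 4233.
Base 11: x_0 = 11^4233 mod 16933 = 15737. x_0 is neither 1 nor 16932, so continue squaring. x_1 = 15737^2 mod 16933 = 8044. Reached i = s−1 = 1 without hitting −1: 11 is a Miller–Rabin witness and 16933 is composite.
Base 13795: x_0 = 13795^4233 mod 16933 = 9456. x_0 is neither 1 nor 16932, so continue squaring. x_1 = 9456^2 mod 16933 = 9696. Reached i = s−1 = 1 without hitting −1: 13795 is a Miller–Rabin witness and 16933 is composite.
The smallest witness among the given bases is 11.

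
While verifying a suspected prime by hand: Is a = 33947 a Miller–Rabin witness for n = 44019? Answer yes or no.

n − 1 = 44018 = 2^1 · 22009, so s = 1 and d = 22009.
Repeated squaring mod 44019: 33947^1 ≡ 33947, 33947^2 ≡ 25408, 33947^4 ≡ 27829, 33947^8 ≡ 26974, 33947^16 ≡ 6625, 33947^32 ≡ 3682, 33947^64 ≡ 43291, 33947^128 ≡ 1756, 33947^256 ≡ 2206, 33947^512 ≡ 24346, 33947^1024 ≡ 11881, 33947^2048 ≡ 33247, 33947^4096 ≡ 1900, 33947^8192 ≡ 442, 33947^16384 ≡ 19288.
22009 = 16384 + 4096 + 1024 + 256 + 128 + 64 + 32 + 16 + 8 + 1, so 33947^22009 ≡ 19288·1900·11881·2206·1756·43291·3682·6625·26974·33947 ≡ 15200 (mod 44019).
x_0 = 33947^22009 mod 44019 = 15200.
x_0 ∉ {1, 44018} and s = 1, so 33947 is a Miller–Rabin witness and 44019 is composite.

yes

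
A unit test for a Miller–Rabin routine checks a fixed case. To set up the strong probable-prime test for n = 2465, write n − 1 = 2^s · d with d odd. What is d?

77

Halving: 2464 → 1232 → 616 → 308 → 154 → 77; 77 is odd.
So 2464 = 2^5 · 77.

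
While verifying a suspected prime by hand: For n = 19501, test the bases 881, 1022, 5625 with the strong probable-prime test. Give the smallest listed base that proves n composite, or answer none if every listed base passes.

none

n − 1 = 19500 = 2^2 · 4875, so s = 2 and d = 4875.
Base 881: x_0 = 881^4875 mod 19501 = 19500. x_0 = 19500 ≡ −1, so 881 is not a witness.
Base 1022: x_0 = 1022^4875 mod 19501 = 11851. x_0 is neither 1 nor 19500, so continue squaring. x_1 = 11851^2 mod 19501 = 19500. x_1 ≡ −1, so 1022 is not a witness.
Base 5625: x_0 = 5625^4875 mod 19501 = 1. x_0 = 1, so 5625 is not a witness.
No listed base is a witness for 19501.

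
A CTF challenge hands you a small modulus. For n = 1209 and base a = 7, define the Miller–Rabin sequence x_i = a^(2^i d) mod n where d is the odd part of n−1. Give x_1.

n − 1 = 1208 = 2^3 · 151, so s = 3 and d = 151.
x_0 = 7^151 mod 1209 = 565.
x_1 = 565^2 mod 1209 = 49.

49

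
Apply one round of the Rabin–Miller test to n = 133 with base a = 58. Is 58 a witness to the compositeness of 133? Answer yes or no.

no

n − 1 = 132 = 2^2 · 33, so s = 2 and d = 33.
Repeated squaring mod 133: 58^1 ≡ 58, 58^2 ≡ 39, 58^4 ≡ 58, 58^8 ≡ 39, 58^16 ≡ 58, 58^32 ≡ 39.
33 = 32 + 1, so 58^33 ≡ 39·58 ≡ 1 (mod 133).
x_0 = 58^33 mod 133 = 1.
x_0 = 1, so 58 is not a witness.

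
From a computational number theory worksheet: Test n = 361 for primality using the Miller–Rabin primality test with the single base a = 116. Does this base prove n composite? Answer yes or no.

n − 1 = 360 = 2^3 · 45, so s = 3 and d = 45.
x_0 = 116^45 mod 361 = 360.
x_0 = 360 ≡ −1, so 116 is not a witness.

no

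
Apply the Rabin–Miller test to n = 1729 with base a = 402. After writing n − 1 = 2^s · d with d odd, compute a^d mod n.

1728

n − 1 = 1728 = 2^6 · 27, so s = 6 and d = 27.
Repeated squaring mod 1729: 402^1 ≡ 402, 402^2 ≡ 807, 402^4 ≡ 1145, 402^8 ≡ 443, 402^16 ≡ 872.
27 = 16 + 8 + 2 + 1, so 402^27 ≡ 872·443·807·402 ≡ 1728 (mod 1729).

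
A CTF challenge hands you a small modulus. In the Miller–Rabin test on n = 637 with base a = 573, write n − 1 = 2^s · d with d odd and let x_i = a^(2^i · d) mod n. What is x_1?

n − 1 = 636 = 2^2 · 159, so s = 2 and d = 159.
x_0 = 573^159 mod 637 = 27.
x_1 = 27^2 mod 637 = 92.

92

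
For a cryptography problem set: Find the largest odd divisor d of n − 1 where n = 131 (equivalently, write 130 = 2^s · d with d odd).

Halving: 130 → 65; 65 is odd.
So 130 = 2^1 · 65.

65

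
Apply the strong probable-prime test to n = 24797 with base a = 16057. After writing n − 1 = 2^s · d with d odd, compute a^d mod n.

n − 1 = 24796 = 2^2 · 6199, so s = 2 and d = 6199.
16057^6199 mod 24797 = 3845.

3845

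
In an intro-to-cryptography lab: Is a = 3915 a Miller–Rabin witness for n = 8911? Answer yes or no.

no

n − 1 = 8910 = 2^1 · 4455, so s = 1 and d = 4455.
x_0 = 3915^4455 mod 8911 = 1.
x_0 = 1, so 3915 is not a witness.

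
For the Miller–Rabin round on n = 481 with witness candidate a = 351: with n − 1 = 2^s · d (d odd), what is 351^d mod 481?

156

n − 1 = 480 = 2^5 · 15, so s = 5 and d = 15.
351^15 mod 481 = 156.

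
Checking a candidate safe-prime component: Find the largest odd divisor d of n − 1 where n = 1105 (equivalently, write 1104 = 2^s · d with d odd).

Halving: 1104 → 552 → 276 → 138 → 69; 69 is odd.
So 1104 = 2^4 · 69.

69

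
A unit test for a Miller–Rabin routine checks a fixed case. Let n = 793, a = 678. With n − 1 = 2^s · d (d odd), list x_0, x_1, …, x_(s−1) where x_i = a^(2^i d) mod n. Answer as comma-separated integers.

333, 662, 508

n − 1 = 792 = 2^3 · 99, so s = 3 and d = 99.
x_0 = 678^99 mod 793 = 333.
x_1 = 333^2 mod 793 = 662.
x_2 = 662^2 mod 793 = 508.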